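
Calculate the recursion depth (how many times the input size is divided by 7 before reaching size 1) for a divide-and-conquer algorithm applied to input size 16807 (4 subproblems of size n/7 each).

For divide and conquer with division factor 7:

Problem sizes at each level:
Level 0: 16807
Level 1: 2401
Level 2: 343
Level 3: 49
Level 4: 7
Level 5: 1

The root is level 0 and the size-1 base case is level 5 (the tree spans levels 0 through 5, i.e. 6 levels counting the root), so the depth is the number of divisions: log_7(16807) = 5

The recursion tree depth is log_7(16807) = 5. At each level, the problem size is divided by 7, so it takes 5 divisions to reduce to a base case of size 1. The algorithm makes 4 recursive calls at each level.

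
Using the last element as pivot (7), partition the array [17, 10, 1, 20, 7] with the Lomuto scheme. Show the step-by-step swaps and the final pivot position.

Lomuto partition with pivot = 7:

Initial array: [17, 10, 1, 20, 7]

arr[0]=17 > 7: no swap
arr[1]=10 > 7: no swap
arr[2]=1 <= 7: swap with position 0, array becomes [1, 10, 17, 20, 7]
arr[3]=20 > 7: no swap

Place pivot at position 1: [1, 7, 17, 20, 10]
Pivot position: 1

After partitioning with pivot 7, the array becomes [1, 7, 17, 20, 10]. The pivot is placed at index 1. All elements to the left of the pivot are <= 7, and all elements to the right are > 7.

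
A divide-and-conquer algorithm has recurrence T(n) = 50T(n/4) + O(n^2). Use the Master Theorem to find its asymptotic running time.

Master Theorem for T(n) = 50T(n/4) + O(n^2):

a = 50, b = 4, c = 2
log_b(a) = log_4(50) = 2.8219

Case 1: c = 2 < log_4(50) = 2.8219
T(n) = O(n^(log_4 50))

For T(n) = 50T(n/4) + O(n^2): log_4(50) = 2.8219. This is Case 1 of the Master Theorem (c < log_b(a), work dominated by leaves), giving O(n^(log_4 50)).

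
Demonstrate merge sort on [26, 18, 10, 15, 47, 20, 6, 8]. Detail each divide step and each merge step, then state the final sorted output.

Merge sort trace:

Split: [26, 18, 10, 15, 47, 20, 6, 8] -> [26, 18, 10, 15] and [47, 20, 6, 8]
  Split: [26, 18, 10, 15] -> [26, 18] and [10, 15]
    Split: [26, 18] -> [26] and [18]
    Merge: [26] + [18] -> [18, 26]
    Split: [10, 15] -> [10] and [15]
    Merge: [10] + [15] -> [10, 15]
  Merge: [18, 26] + [10, 15] -> [10, 15, 18, 26]
  Split: [47, 20, 6, 8] -> [47, 20] and [6, 8]
    Split: [47, 20] -> [47] and [20]
    Merge: [47] + [20] -> [20, 47]
    Split: [6, 8] -> [6] and [8]
    Merge: [6] + [8] -> [6, 8]
  Merge: [20, 47] + [6, 8] -> [6, 8, 20, 47]
Merge: [10, 15, 18, 26] + [6, 8, 20, 47] -> [6, 8, 10, 15, 18, 20, 26, 47]

Final sorted array: [6, 8, 10, 15, 18, 20, 26, 47]

The merge sort proceeds by recursively splitting the array and merging sorted halves.
After all merges, the sorted array is [6, 8, 10, 15, 18, 20, 26, 47].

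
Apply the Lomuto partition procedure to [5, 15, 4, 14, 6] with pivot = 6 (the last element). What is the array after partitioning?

Lomuto partition with pivot = 6:

Initial array: [5, 15, 4, 14, 6]

arr[0]=5 <= 6: swap with position 0, array becomes [5, 15, 4, 14, 6]
arr[1]=15 > 6: no swap
arr[2]=4 <= 6: swap with position 1, array becomes [5, 4, 15, 14, 6]
arr[3]=14 > 6: no swap

Place pivot at position 2: [5, 4, 6, 14, 15]
Pivot position: 2

After partitioning with pivot 6, the array becomes [5, 4, 6, 14, 15]. The pivot is placed at index 2. All elements to the left of the pivot are <= 6, and all elements to the right are > 6.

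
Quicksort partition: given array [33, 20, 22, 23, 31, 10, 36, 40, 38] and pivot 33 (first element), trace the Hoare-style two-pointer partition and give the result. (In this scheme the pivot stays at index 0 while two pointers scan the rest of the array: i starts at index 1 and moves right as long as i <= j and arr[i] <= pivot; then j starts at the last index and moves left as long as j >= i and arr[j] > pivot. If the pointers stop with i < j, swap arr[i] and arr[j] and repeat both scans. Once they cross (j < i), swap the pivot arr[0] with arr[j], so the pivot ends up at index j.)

Hoare-style two-pointer partition with pivot = 33:

Initial array: [33, 20, 22, 23, 31, 10, 36, 40, 38]

Pointers start at i = 1, j = 8.
i ends at 6, j ends at 5: the pointers have crossed (j < i), so scanning stops.

Swap pivot arr[0] with arr[5] to place pivot at position 5: [10, 20, 22, 23, 31, 33, 36, 40, 38]
Pivot position: 5

After partitioning with pivot 33, the array becomes [10, 20, 22, 23, 31, 33, 36, 40, 38]. The pivot is placed at index 5. All elements to the left of the pivot are <= 33, and all elements to the right are > 33.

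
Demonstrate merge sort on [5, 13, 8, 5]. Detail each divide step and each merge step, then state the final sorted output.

Merge sort trace:

Split: [5, 13, 8, 5] -> [5, 13] and [8, 5]
  Split: [5, 13] -> [5] and [13]
  Merge: [5] + [13] -> [5, 13]
  Split: [8, 5] -> [8] and [5]
  Merge: [8] + [5] -> [5, 8]
Merge: [5, 13] + [5, 8] -> [5, 5, 8, 13]

Final sorted array: [5, 5, 8, 13]

The merge sort proceeds by recursively splitting the array and merging sorted halves.
After all merges, the sorted array is [5, 5, 8, 13].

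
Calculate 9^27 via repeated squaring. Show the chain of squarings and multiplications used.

Computing 9^27 by squaring (build up from 9^1; each line after the first costs one multiplication):

9^1 = 9
9^2 = (9^1)^2 = 9^2 = 81
9^3 = 9 * 9^2 = 9 * 81 = 729
9^6 = (9^3)^2 = 729^2 = 531441
9^12 = (9^6)^2 = 531441^2 = 282429536481
9^13 = 9 * 9^12 = 9 * 282429536481 = 2541865828329
9^26 = (9^13)^2 = 2541865828329^2 = 6461081889226673298932241
9^27 = 9 * 9^26 = 9 * 6461081889226673298932241 = 58149737003040059690390169

Result: 58149737003040059690390169
Multiplications needed: 7 (7 lines after 9^1)

9^27 = 58149737003040059690390169. Using exponentiation by squaring, this requires 7 multiplications. The key idea: if the exponent is even, square the half-power; if odd, multiply by the base once.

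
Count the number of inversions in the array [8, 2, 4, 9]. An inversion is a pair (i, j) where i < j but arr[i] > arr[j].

Finding inversions in [8, 2, 4, 9]:

(0, 1): arr[0]=8 > arr[1]=2
(0, 2): arr[0]=8 > arr[2]=4

Total inversions: 2

The array has 2 inversion(s): (0,1), (0,2). Each pair (i,j) satisfies i < j and arr[i] > arr[j].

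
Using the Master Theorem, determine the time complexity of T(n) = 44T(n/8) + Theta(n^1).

Master Theorem for T(n) = 44T(n/8) + O(n^1):

a = 44, b = 8, c = 1
log_b(a) = log_8(44) = 1.8198

Case 1: c = 1 < log_8(44) = 1.8198
T(n) = O(n^(log_8 44))

For T(n) = 44T(n/8) + O(n^1): log_8(44) = 1.8198. This is Case 1 of the Master Theorem (c < log_b(a), work dominated by leaves), giving O(n^(log_8 44)).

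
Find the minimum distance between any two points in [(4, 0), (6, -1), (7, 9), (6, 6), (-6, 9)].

Computing all pairwise distances among 5 points:

d((4, 0), (6, -1)) = 2.2361 <-- minimum
d((4, 0), (7, 9)) = 9.4868
d((4, 0), (6, 6)) = 6.3246
d((4, 0), (-6, 9)) = 13.4536
d((6, -1), (7, 9)) = 10.0499
d((6, -1), (6, 6)) = 7.0
d((6, -1), (-6, 9)) = 15.6205
d((7, 9), (6, 6)) = 3.1623
d((7, 9), (-6, 9)) = 13.0
d((6, 6), (-6, 9)) = 12.3693

Closest pair: (4, 0) and (6, -1) with distance 2.2361

The closest pair is (4, 0) and (6, -1) with Euclidean distance 2.2361. For 5 points, brute-force pairwise comparison is shown above. For large n, the divide-and-conquer algorithm (sort by x, recurse on halves, check the dividing strip) achieves O(n log n).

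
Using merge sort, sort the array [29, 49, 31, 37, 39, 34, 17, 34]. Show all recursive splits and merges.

Merge sort trace:

Split: [29, 49, 31, 37, 39, 34, 17, 34] -> [29, 49, 31, 37] and [39, 34, 17, 34]
  Split: [29, 49, 31, 37] -> [29, 49] and [31, 37]
    Split: [29, 49] -> [29] and [49]
    Merge: [29] + [49] -> [29, 49]
    Split: [31, 37] -> [31] and [37]
    Merge: [31] + [37] -> [31, 37]
  Merge: [29, 49] + [31, 37] -> [29, 31, 37, 49]
  Split: [39, 34, 17, 34] -> [39, 34] and [17, 34]
    Split: [39, 34] -> [39] and [34]
    Merge: [39] + [34] -> [34, 39]
    Split: [17, 34] -> [17] and [34]
    Merge: [17] + [34] -> [17, 34]
  Merge: [34, 39] + [17, 34] -> [17, 34, 34, 39]
Merge: [29, 31, 37, 49] + [17, 34, 34, 39] -> [17, 29, 31, 34, 34, 37, 39, 49]

Final sorted array: [17, 29, 31, 34, 34, 37, 39, 49]

The merge sort proceeds by recursively splitting the array and merging sorted halves.
After all merges, the sorted array is [17, 29, 31, 34, 34, 37, 39, 49].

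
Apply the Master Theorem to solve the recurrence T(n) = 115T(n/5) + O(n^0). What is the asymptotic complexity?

Master Theorem for T(n) = 115T(n/5) + O(n^0):

a = 115, b = 5, c = 0
log_b(a) = log_5(115) = 2.9482

Case 1: c = 0 < log_5(115) = 2.9482
T(n) = O(n^(log_5 115))

For T(n) = 115T(n/5) + O(n^0): log_5(115) = 2.9482. This is Case 1 of the Master Theorem (c < log_b(a), work dominated by leaves), giving O(n^(log_5 115)).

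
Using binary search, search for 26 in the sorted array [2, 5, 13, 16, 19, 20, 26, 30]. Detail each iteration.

Binary search for 26 in [2, 5, 13, 16, 19, 20, 26, 30]:

lo=0, hi=7, mid=3, arr[mid]=16 -> 16 < 26, search right half
lo=4, hi=7, mid=5, arr[mid]=20 -> 20 < 26, search right half
lo=6, hi=7, mid=6, arr[mid]=26 -> Found target at index 6!

Binary search finds 26 at index 6 after 3 comparisons. The search repeatedly halves the search space by comparing with the middle element.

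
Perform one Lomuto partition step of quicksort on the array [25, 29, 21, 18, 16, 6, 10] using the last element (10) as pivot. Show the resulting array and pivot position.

Lomuto partition with pivot = 10:

Initial array: [25, 29, 21, 18, 16, 6, 10]

arr[0]=25 > 10: no swap
arr[1]=29 > 10: no swap
arr[2]=21 > 10: no swap
arr[3]=18 > 10: no swap
arr[4]=16 > 10: no swap
arr[5]=6 <= 10: swap with position 0, array becomes [6, 29, 21, 18, 16, 25, 10]

Place pivot at position 1: [6, 10, 21, 18, 16, 25, 29]
Pivot position: 1

After partitioning with pivot 10, the array becomes [6, 10, 21, 18, 16, 25, 29]. The pivot is placed at index 1. All elements to the left of the pivot are <= 10, and all elements to the right are > 10.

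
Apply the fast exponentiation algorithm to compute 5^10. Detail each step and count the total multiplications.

Computing 5^10 by squaring (build up from 5^1; each line after the first costs one multiplication):

5^1 = 5
5^2 = (5^1)^2 = 5^2 = 25
5^4 = (5^2)^2 = 25^2 = 625
5^5 = 5 * 5^4 = 5 * 625 = 3125
5^10 = (5^5)^2 = 3125^2 = 9765625

Result: 9765625
Multiplications needed: 4 (4 lines after 5^1)

5^10 = 9765625. Using exponentiation by squaring, this requires 4 multiplications. The key idea: if the exponent is even, square the half-power; if odd, multiply by the base once.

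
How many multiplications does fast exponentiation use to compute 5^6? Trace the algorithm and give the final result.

Computing 5^6 by squaring (build up from 5^1; each line after the first costs one multiplication):

5^1 = 5
5^2 = (5^1)^2 = 5^2 = 25
5^3 = 5 * 5^2 = 5 * 25 = 125
5^6 = (5^3)^2 = 125^2 = 15625

Result: 15625
Multiplications needed: 3 (3 lines after 5^1)

5^6 = 15625. Using exponentiation by squaring, this requires 3 multiplications. The key idea: if the exponent is even, square the half-power; if odd, multiply by the base once.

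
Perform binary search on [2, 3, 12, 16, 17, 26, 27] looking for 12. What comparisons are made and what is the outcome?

Binary search for 12 in [2, 3, 12, 16, 17, 26, 27]:

lo=0, hi=6, mid=3, arr[mid]=16 -> 16 > 12, search left half
lo=0, hi=2, mid=1, arr[mid]=3 -> 3 < 12, search right half
lo=2, hi=2, mid=2, arr[mid]=12 -> Found target at index 2!

Binary search finds 12 at index 2 after 3 comparisons. The search repeatedly halves the search space by comparing with the middle element.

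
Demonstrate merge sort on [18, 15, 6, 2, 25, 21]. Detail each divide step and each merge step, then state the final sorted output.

Merge sort trace:

Split: [18, 15, 6, 2, 25, 21] -> [18, 15, 6] and [2, 25, 21]
  Split: [18, 15, 6] -> [18] and [15, 6]
    Split: [15, 6] -> [15] and [6]
    Merge: [15] + [6] -> [6, 15]
  Merge: [18] + [6, 15] -> [6, 15, 18]
  Split: [2, 25, 21] -> [2] and [25, 21]
    Split: [25, 21] -> [25] and [21]
    Merge: [25] + [21] -> [21, 25]
  Merge: [2] + [21, 25] -> [2, 21, 25]
Merge: [6, 15, 18] + [2, 21, 25] -> [2, 6, 15, 18, 21, 25]

Final sorted array: [2, 6, 15, 18, 21, 25]

The merge sort proceeds by recursively splitting the array and merging sorted halves.
After all merges, the sorted array is [2, 6, 15, 18, 21, 25].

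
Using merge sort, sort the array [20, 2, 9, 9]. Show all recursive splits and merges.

Merge sort trace:

Split: [20, 2, 9, 9] -> [20, 2] and [9, 9]
  Split: [20, 2] -> [20] and [2]
  Merge: [20] + [2] -> [2, 20]
  Split: [9, 9] -> [9] and [9]
  Merge: [9] + [9] -> [9, 9]
Merge: [2, 20] + [9, 9] -> [2, 9, 9, 20]

Final sorted array: [2, 9, 9, 20]

The merge sort proceeds by recursively splitting the array and merging sorted halves.
After all merges, the sorted array is [2, 9, 9, 20].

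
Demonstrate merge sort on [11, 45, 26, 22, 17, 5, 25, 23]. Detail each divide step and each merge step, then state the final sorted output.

Merge sort trace:

Split: [11, 45, 26, 22, 17, 5, 25, 23] -> [11, 45, 26, 22] and [17, 5, 25, 23]
  Split: [11, 45, 26, 22] -> [11, 45] and [26, 22]
    Split: [11, 45] -> [11] and [45]
    Merge: [11] + [45] -> [11, 45]
    Split: [26, 22] -> [26] and [22]
    Merge: [26] + [22] -> [22, 26]
  Merge: [11, 45] + [22, 26] -> [11, 22, 26, 45]
  Split: [17, 5, 25, 23] -> [17, 5] and [25, 23]
    Split: [17, 5] -> [17] and [5]
    Merge: [17] + [5] -> [5, 17]
    Split: [25, 23] -> [25] and [23]
    Merge: [25] + [23] -> [23, 25]
  Merge: [5, 17] + [23, 25] -> [5, 17, 23, 25]
Merge: [11, 22, 26, 45] + [5, 17, 23, 25] -> [5, 11, 17, 22, 23, 25, 26, 45]

Final sorted array: [5, 11, 17, 22, 23, 25, 26, 45]

The merge sort proceeds by recursively splitting the array and merging sorted halves.
After all merges, the sorted array is [5, 11, 17, 22, 23, 25, 26, 45].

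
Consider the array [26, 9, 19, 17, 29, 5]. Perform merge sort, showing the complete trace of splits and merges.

Merge sort trace:

Split: [26, 9, 19, 17, 29, 5] -> [26, 9, 19] and [17, 29, 5]
  Split: [26, 9, 19] -> [26] and [9, 19]
    Split: [9, 19] -> [9] and [19]
    Merge: [9] + [19] -> [9, 19]
  Merge: [26] + [9, 19] -> [9, 19, 26]
  Split: [17, 29, 5] -> [17] and [29, 5]
    Split: [29, 5] -> [29] and [5]
    Merge: [29] + [5] -> [5, 29]
  Merge: [17] + [5, 29] -> [5, 17, 29]
Merge: [9, 19, 26] + [5, 17, 29] -> [5, 9, 17, 19, 26, 29]

Final sorted array: [5, 9, 17, 19, 26, 29]

The merge sort proceeds by recursively splitting the array and merging sorted halves.
After all merges, the sorted array is [5, 9, 17, 19, 26, 29].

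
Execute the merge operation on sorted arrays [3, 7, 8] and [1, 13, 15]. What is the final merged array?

Merging process:

Compare 3 vs 1: take 1 from right. Merged: [1]
Compare 3 vs 13: take 3 from left. Merged: [1, 3]
Compare 7 vs 13: take 7 from left. Merged: [1, 3, 7]
Compare 8 vs 13: take 8 from left. Merged: [1, 3, 7, 8]
Append remaining from right: [13, 15]. Merged: [1, 3, 7, 8, 13, 15]

Final merged array: [1, 3, 7, 8, 13, 15]
Total comparisons: 4

The merged array is [1, 3, 7, 8, 13, 15], requiring 4 comparisons. The merge step runs in O(n) time where n is the total number of elements.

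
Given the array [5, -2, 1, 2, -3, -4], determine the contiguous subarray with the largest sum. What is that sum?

Using Kadane's algorithm on [5, -2, 1, 2, -3, -4]:

Scanning through the array:
Position 1 (value -2): max_ending_here = 3, max_so_far = 5
Position 2 (value 1): max_ending_here = 4, max_so_far = 5
Position 3 (value 2): max_ending_here = 6, max_so_far = 6
Position 4 (value -3): max_ending_here = 3, max_so_far = 6
Position 5 (value -4): max_ending_here = -1, max_so_far = 6

Maximum subarray: [5, -2, 1, 2]
Maximum sum: 6

The maximum subarray is [5, -2, 1, 2] with sum 6. This subarray runs from index 0 to index 3.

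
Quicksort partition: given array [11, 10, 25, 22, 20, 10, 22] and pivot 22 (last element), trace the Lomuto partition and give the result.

Lomuto partition with pivot = 22:

Initial array: [11, 10, 25, 22, 20, 10, 22]

arr[0]=11 <= 22: swap with position 0, array becomes [11, 10, 25, 22, 20, 10, 22]
arr[1]=10 <= 22: swap with position 1, array becomes [11, 10, 25, 22, 20, 10, 22]
arr[2]=25 > 22: no swap
arr[3]=22 <= 22: swap with position 2, array becomes [11, 10, 22, 25, 20, 10, 22]
arr[4]=20 <= 22: swap with position 3, array becomes [11, 10, 22, 20, 25, 10, 22]
arr[5]=10 <= 22: swap with position 4, array becomes [11, 10, 22, 20, 10, 25, 22]

Place pivot at position 5: [11, 10, 22, 20, 10, 22, 25]
Pivot position: 5

After partitioning with pivot 22, the array becomes [11, 10, 22, 20, 10, 22, 25]. The pivot is placed at index 5. All elements to the left of the pivot are <= 22, and all elements to the right are > 22.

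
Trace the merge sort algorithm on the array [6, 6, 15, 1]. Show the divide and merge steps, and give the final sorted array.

Merge sort trace:

Split: [6, 6, 15, 1] -> [6, 6] and [15, 1]
  Split: [6, 6] -> [6] and [6]
  Merge: [6] + [6] -> [6, 6]
  Split: [15, 1] -> [15] and [1]
  Merge: [15] + [1] -> [1, 15]
Merge: [6, 6] + [1, 15] -> [1, 6, 6, 15]

Final sorted array: [1, 6, 6, 15]

The merge sort proceeds by recursively splitting the array and merging sorted halves.
After all merges, the sorted array is [1, 6, 6, 15].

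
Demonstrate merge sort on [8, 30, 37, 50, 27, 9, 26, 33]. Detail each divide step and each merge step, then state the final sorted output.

Merge sort trace:

Split: [8, 30, 37, 50, 27, 9, 26, 33] -> [8, 30, 37, 50] and [27, 9, 26, 33]
  Split: [8, 30, 37, 50] -> [8, 30] and [37, 50]
    Split: [8, 30] -> [8] and [30]
    Merge: [8] + [30] -> [8, 30]
    Split: [37, 50] -> [37] and [50]
    Merge: [37] + [50] -> [37, 50]
  Merge: [8, 30] + [37, 50] -> [8, 30, 37, 50]
  Split: [27, 9, 26, 33] -> [27, 9] and [26, 33]
    Split: [27, 9] -> [27] and [9]
    Merge: [27] + [9] -> [9, 27]
    Split: [26, 33] -> [26] and [33]
    Merge: [26] + [33] -> [26, 33]
  Merge: [9, 27] + [26, 33] -> [9, 26, 27, 33]
Merge: [8, 30, 37, 50] + [9, 26, 27, 33] -> [8, 9, 26, 27, 30, 33, 37, 50]

Final sorted array: [8, 9, 26, 27, 30, 33, 37, 50]

The merge sort proceeds by recursively splitting the array and merging sorted halves.
After all merges, the sorted array is [8, 9, 26, 27, 30, 33, 37, 50].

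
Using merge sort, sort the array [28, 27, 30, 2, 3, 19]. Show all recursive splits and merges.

Merge sort trace:

Split: [28, 27, 30, 2, 3, 19] -> [28, 27, 30] and [2, 3, 19]
  Split: [28, 27, 30] -> [28] and [27, 30]
    Split: [27, 30] -> [27] and [30]
    Merge: [27] + [30] -> [27, 30]
  Merge: [28] + [27, 30] -> [27, 28, 30]
  Split: [2, 3, 19] -> [2] and [3, 19]
    Split: [3, 19] -> [3] and [19]
    Merge: [3] + [19] -> [3, 19]
  Merge: [2] + [3, 19] -> [2, 3, 19]
Merge: [27, 28, 30] + [2, 3, 19] -> [2, 3, 19, 27, 28, 30]

Final sorted array: [2, 3, 19, 27, 28, 30]

The merge sort proceeds by recursively splitting the array and merging sorted halves.
After all merges, the sorted array is [2, 3, 19, 27, 28, 30].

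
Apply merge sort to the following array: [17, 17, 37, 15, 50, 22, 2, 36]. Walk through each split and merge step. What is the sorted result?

Merge sort trace:

Split: [17, 17, 37, 15, 50, 22, 2, 36] -> [17, 17, 37, 15] and [50, 22, 2, 36]
  Split: [17, 17, 37, 15] -> [17, 17] and [37, 15]
    Split: [17, 17] -> [17] and [17]
    Merge: [17] + [17] -> [17, 17]
    Split: [37, 15] -> [37] and [15]
    Merge: [37] + [15] -> [15, 37]
  Merge: [17, 17] + [15, 37] -> [15, 17, 17, 37]
  Split: [50, 22, 2, 36] -> [50, 22] and [2, 36]
    Split: [50, 22] -> [50] and [22]
    Merge: [50] + [22] -> [22, 50]
    Split: [2, 36] -> [2] and [36]
    Merge: [2] + [36] -> [2, 36]
  Merge: [22, 50] + [2, 36] -> [2, 22, 36, 50]
Merge: [15, 17, 17, 37] + [2, 22, 36, 50] -> [2, 15, 17, 17, 22, 36, 37, 50]

Final sorted array: [2, 15, 17, 17, 22, 36, 37, 50]

The merge sort proceeds by recursively splitting the array and merging sorted halves.
After all merges, the sorted array is [2, 15, 17, 17, 22, 36, 37, 50].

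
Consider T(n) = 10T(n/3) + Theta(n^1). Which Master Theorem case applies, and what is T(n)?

Master Theorem for T(n) = 10T(n/3) + O(n^1):

a = 10, b = 3, c = 1
log_b(a) = log_3(10) = 2.0959

Case 1: c = 1 < log_3(10) = 2.0959
T(n) = O(n^(log_3 10))

For T(n) = 10T(n/3) + O(n^1): log_3(10) = 2.0959. This is Case 1 of the Master Theorem (c < log_b(a), work dominated by leaves), giving O(n^(log_3 10)).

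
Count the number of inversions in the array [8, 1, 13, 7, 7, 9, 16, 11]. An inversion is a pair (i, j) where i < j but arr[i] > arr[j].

Finding inversions in [8, 1, 13, 7, 7, 9, 16, 11]:

(0, 1): arr[0]=8 > arr[1]=1
(0, 3): arr[0]=8 > arr[3]=7
(0, 4): arr[0]=8 > arr[4]=7
(2, 3): arr[2]=13 > arr[3]=7
(2, 4): arr[2]=13 > arr[4]=7
(2, 5): arr[2]=13 > arr[5]=9
(2, 7): arr[2]=13 > arr[7]=11
(6, 7): arr[6]=16 > arr[7]=11

Total inversions: 8

The array has 8 inversion(s): (0,1), (0,3), (0,4), (2,3), (2,4), (2,5), (2,7), (6,7). Each pair (i,j) satisfies i < j and arr[i] > arr[j].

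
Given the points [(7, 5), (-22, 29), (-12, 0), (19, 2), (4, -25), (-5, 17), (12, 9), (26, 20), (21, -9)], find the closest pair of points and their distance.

Computing all pairwise distances among 9 points:

d((7, 5), (-22, 29)) = 37.6431
d((7, 5), (-12, 0)) = 19.6469
d((7, 5), (19, 2)) = 12.3693
d((7, 5), (4, -25)) = 30.1496
d((7, 5), (-5, 17)) = 16.9706
d((7, 5), (12, 9)) = 6.4031 <-- minimum
d((7, 5), (26, 20)) = 24.2074
d((7, 5), (21, -9)) = 19.799
d((-22, 29), (-12, 0)) = 30.6757
d((-22, 29), (19, 2)) = 49.0918
d((-22, 29), (4, -25)) = 59.9333
d((-22, 29), (-5, 17)) = 20.8087
d((-22, 29), (12, 9)) = 39.4462
d((-22, 29), (26, 20)) = 48.8365
d((-22, 29), (21, -9)) = 57.3847
d((-12, 0), (19, 2)) = 31.0644
d((-12, 0), (4, -25)) = 29.6816
d((-12, 0), (-5, 17)) = 18.3848
d((-12, 0), (12, 9)) = 25.632
d((-12, 0), (26, 20)) = 42.9418
d((-12, 0), (21, -9)) = 34.2053
d((19, 2), (4, -25)) = 30.8869
d((19, 2), (-5, 17)) = 28.3019
d((19, 2), (12, 9)) = 9.8995
d((19, 2), (26, 20)) = 19.3132
d((19, 2), (21, -9)) = 11.1803
d((4, -25), (-5, 17)) = 42.9535
d((4, -25), (12, 9)) = 34.9285
d((4, -25), (26, 20)) = 50.0899
d((4, -25), (21, -9)) = 23.3452
d((-5, 17), (12, 9)) = 18.7883
d((-5, 17), (26, 20)) = 31.1448
d((-5, 17), (21, -9)) = 36.7696
d((12, 9), (26, 20)) = 17.8045
d((12, 9), (21, -9)) = 20.1246
d((26, 20), (21, -9)) = 29.4279

Closest pair: (7, 5) and (12, 9) with distance 6.4031

The closest pair is (7, 5) and (12, 9) with Euclidean distance 6.4031. For 9 points, brute-force pairwise comparison is shown above. For large n, the divide-and-conquer algorithm (sort by x, recurse on halves, check the dividing strip) achieves O(n log n).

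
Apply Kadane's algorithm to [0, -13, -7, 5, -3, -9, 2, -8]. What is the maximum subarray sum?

Using Kadane's algorithm on [0, -13, -7, 5, -3, -9, 2, -8]:

Scanning through the array:
Position 1 (value -13): max_ending_here = -13, max_so_far = 0
Position 2 (value -7): max_ending_here = -7, max_so_far = 0
Position 3 (value 5): max_ending_here = 5, max_so_far = 5
Position 4 (value -3): max_ending_here = 2, max_so_far = 5
Position 5 (value -9): max_ending_here = -7, max_so_far = 5
Position 6 (value 2): max_ending_here = 2, max_so_far = 5
Position 7 (value -8): max_ending_here = -6, max_so_far = 5

Maximum subarray: [5]
Maximum sum: 5

The maximum subarray is [5] with sum 5. This subarray runs from index 3 to index 3.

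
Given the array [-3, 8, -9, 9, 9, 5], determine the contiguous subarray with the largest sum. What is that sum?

Using Kadane's algorithm on [-3, 8, -9, 9, 9, 5]:

Scanning through the array:
Position 1 (value 8): max_ending_here = 8, max_so_far = 8
Position 2 (value -9): max_ending_here = -1, max_so_far = 8
Position 3 (value 9): max_ending_here = 9, max_so_far = 9
Position 4 (value 9): max_ending_here = 18, max_so_far = 18
Position 5 (value 5): max_ending_here = 23, max_so_far = 23

Maximum subarray: [9, 9, 5]
Maximum sum: 23

The maximum subarray is [9, 9, 5] with sum 23. This subarray runs from index 3 to index 5.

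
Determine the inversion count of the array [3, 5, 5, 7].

Finding inversions in [3, 5, 5, 7]:


Total inversions: 0

The array has 0 inversions. It is already sorted.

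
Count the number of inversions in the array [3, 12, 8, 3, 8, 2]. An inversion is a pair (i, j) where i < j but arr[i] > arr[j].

Finding inversions in [3, 12, 8, 3, 8, 2]:

(0, 5): arr[0]=3 > arr[5]=2
(1, 2): arr[1]=12 > arr[2]=8
(1, 3): arr[1]=12 > arr[3]=3
(1, 4): arr[1]=12 > arr[4]=8
(1, 5): arr[1]=12 > arr[5]=2
(2, 3): arr[2]=8 > arr[3]=3
(2, 5): arr[2]=8 > arr[5]=2
(3, 5): arr[3]=3 > arr[5]=2
(4, 5): arr[4]=8 > arr[5]=2

Total inversions: 9

The array has 9 inversion(s): (0,5), (1,2), (1,3), (1,4), (1,5), (2,3), (2,5), (3,5), (4,5). Each pair (i,j) satisfies i < j and arr[i] > arr[j].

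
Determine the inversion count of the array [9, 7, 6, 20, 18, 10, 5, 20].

Finding inversions in [9, 7, 6, 20, 18, 10, 5, 20]:

(0, 1): arr[0]=9 > arr[1]=7
(0, 2): arr[0]=9 > arr[2]=6
(0, 6): arr[0]=9 > arr[6]=5
(1, 2): arr[1]=7 > arr[2]=6
(1, 6): arr[1]=7 > arr[6]=5
(2, 6): arr[2]=6 > arr[6]=5
(3, 4): arr[3]=20 > arr[4]=18
(3, 5): arr[3]=20 > arr[5]=10
(3, 6): arr[3]=20 > arr[6]=5
(4, 5): arr[4]=18 > arr[5]=10
(4, 6): arr[4]=18 > arr[6]=5
(5, 6): arr[5]=10 > arr[6]=5

Total inversions: 12

The array has 12 inversion(s): (0,1), (0,2), (0,6), (1,2), (1,6), (2,6), (3,4), (3,5), (3,6), (4,5), (4,6), (5,6). Each pair (i,j) satisfies i < j and arr[i] > arr[j].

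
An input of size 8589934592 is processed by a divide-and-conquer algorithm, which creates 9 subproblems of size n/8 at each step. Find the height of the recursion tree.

For divide and conquer with division factor 8:

Problem sizes at each level:
Level 0: 8589934592
Level 1: 1073741824
Level 2: 134217728
Level 3: 16777216
Level 4: 2097152
Level 5: 262144
Level 6: 32768
Level 7: 4096
Level 8: 512
Level 9: 64
Level 10: 8
Level 11: 1

The root is level 0 and the size-1 base case is level 11 (the tree spans levels 0 through 11, i.e. 12 levels counting the root), so the depth is the number of divisions: log_8(8589934592) = 11

The recursion tree depth is log_8(8589934592) = 11. At each level, the problem size is divided by 8, so it takes 11 divisions to reduce to a base case of size 1. The algorithm makes 9 recursive calls at each level.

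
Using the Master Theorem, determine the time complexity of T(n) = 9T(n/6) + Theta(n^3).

Master Theorem for T(n) = 9T(n/6) + O(n^3):

a = 9, b = 6, c = 3
log_b(a) = log_6(9) = 1.2263

Case 3: c = 3 > log_6(9) = 1.2263
T(n) = O(n^3) = O(n^3)

For T(n) = 9T(n/6) + O(n^3): log_6(9) = 1.2263. This is Case 3 of the Master Theorem (c > log_b(a), work dominated by root), giving O(n^3).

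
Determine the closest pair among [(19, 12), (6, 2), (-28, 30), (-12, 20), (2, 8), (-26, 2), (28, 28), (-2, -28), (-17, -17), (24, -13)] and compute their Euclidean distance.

Computing all pairwise distances among 10 points:

d((19, 12), (6, 2)) = 16.4012
d((19, 12), (-28, 30)) = 50.3289
d((19, 12), (-12, 20)) = 32.0156
d((19, 12), (2, 8)) = 17.4642
d((19, 12), (-26, 2)) = 46.0977
d((19, 12), (28, 28)) = 18.3576
d((19, 12), (-2, -28)) = 45.1774
d((19, 12), (-17, -17)) = 46.2277
d((19, 12), (24, -13)) = 25.4951
d((6, 2), (-28, 30)) = 44.0454
d((6, 2), (-12, 20)) = 25.4558
d((6, 2), (2, 8)) = 7.2111 <-- minimum
d((6, 2), (-26, 2)) = 32.0
d((6, 2), (28, 28)) = 34.0588
d((6, 2), (-2, -28)) = 31.0483
d((6, 2), (-17, -17)) = 29.8329
d((6, 2), (24, -13)) = 23.4307
d((-28, 30), (-12, 20)) = 18.868
d((-28, 30), (2, 8)) = 37.2022
d((-28, 30), (-26, 2)) = 28.0713
d((-28, 30), (28, 28)) = 56.0357
d((-28, 30), (-2, -28)) = 63.561
d((-28, 30), (-17, -17)) = 48.2701
d((-28, 30), (24, -13)) = 67.4759
d((-12, 20), (2, 8)) = 18.4391
d((-12, 20), (-26, 2)) = 22.8035
d((-12, 20), (28, 28)) = 40.7922
d((-12, 20), (-2, -28)) = 49.0306
d((-12, 20), (-17, -17)) = 37.3363
d((-12, 20), (24, -13)) = 48.8365
d((2, 8), (-26, 2)) = 28.6356
d((2, 8), (28, 28)) = 32.8024
d((2, 8), (-2, -28)) = 36.2215
d((2, 8), (-17, -17)) = 31.4006
d((2, 8), (24, -13)) = 30.4138
d((-26, 2), (28, 28)) = 59.9333
d((-26, 2), (-2, -28)) = 38.4187
d((-26, 2), (-17, -17)) = 21.0238
d((-26, 2), (24, -13)) = 52.2015
d((28, 28), (-2, -28)) = 63.5295
d((28, 28), (-17, -17)) = 63.6396
d((28, 28), (24, -13)) = 41.1947
d((-2, -28), (-17, -17)) = 18.6011
d((-2, -28), (24, -13)) = 30.0167
d((-17, -17), (24, -13)) = 41.1947

Closest pair: (6, 2) and (2, 8) with distance 7.2111

The closest pair is (6, 2) and (2, 8) with Euclidean distance 7.2111. For 10 points, brute-force pairwise comparison is shown above. For large n, the divide-and-conquer algorithm (sort by x, recurse on halves, check the dividing strip) achieves O(n log n).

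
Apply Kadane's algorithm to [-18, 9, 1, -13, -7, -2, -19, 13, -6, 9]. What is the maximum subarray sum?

Using Kadane's algorithm on [-18, 9, 1, -13, -7, -2, -19, 13, -6, 9]:

Scanning through the array:
Position 1 (value 9): max_ending_here = 9, max_so_far = 9
Position 2 (value 1): max_ending_here = 10, max_so_far = 10
Position 3 (value -13): max_ending_here = -3, max_so_far = 10
Position 4 (value -7): max_ending_here = -7, max_so_far = 10
Position 5 (value -2): max_ending_here = -2, max_so_far = 10
Position 6 (value -19): max_ending_here = -19, max_so_far = 10
Position 7 (value 13): max_ending_here = 13, max_so_far = 13
Position 8 (value -6): max_ending_here = 7, max_so_far = 13
Position 9 (value 9): max_ending_here = 16, max_so_far = 16

Maximum subarray: [13, -6, 9]
Maximum sum: 16

The maximum subarray is [13, -6, 9] with sum 16. This subarray runs from index 7 to index 9.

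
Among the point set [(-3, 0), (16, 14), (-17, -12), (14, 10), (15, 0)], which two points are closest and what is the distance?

Computing all pairwise distances among 5 points:

d((-3, 0), (16, 14)) = 23.6008
d((-3, 0), (-17, -12)) = 18.4391
d((-3, 0), (14, 10)) = 19.7231
d((-3, 0), (15, 0)) = 18.0
d((16, 14), (-17, -12)) = 42.0119
d((16, 14), (14, 10)) = 4.4721 <-- minimum
d((16, 14), (15, 0)) = 14.0357
d((-17, -12), (14, 10)) = 38.0132
d((-17, -12), (15, 0)) = 34.176
d((14, 10), (15, 0)) = 10.0499

Closest pair: (16, 14) and (14, 10) with distance 4.4721

The closest pair is (16, 14) and (14, 10) with Euclidean distance 4.4721. For 5 points, brute-force pairwise comparison is shown above. For large n, the divide-and-conquer algorithm (sort by x, recurse on halves, check the dividing strip) achieves O(n log n).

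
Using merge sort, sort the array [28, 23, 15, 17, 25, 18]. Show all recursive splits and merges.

Merge sort trace:

Split: [28, 23, 15, 17, 25, 18] -> [28, 23, 15] and [17, 25, 18]
  Split: [28, 23, 15] -> [28] and [23, 15]
    Split: [23, 15] -> [23] and [15]
    Merge: [23] + [15] -> [15, 23]
  Merge: [28] + [15, 23] -> [15, 23, 28]
  Split: [17, 25, 18] -> [17] and [25, 18]
    Split: [25, 18] -> [25] and [18]
    Merge: [25] + [18] -> [18, 25]
  Merge: [17] + [18, 25] -> [17, 18, 25]
Merge: [15, 23, 28] + [17, 18, 25] -> [15, 17, 18, 23, 25, 28]

Final sorted array: [15, 17, 18, 23, 25, 28]

The merge sort proceeds by recursively splitting the array and merging sorted halves.
After all merges, the sorted array is [15, 17, 18, 23, 25, 28].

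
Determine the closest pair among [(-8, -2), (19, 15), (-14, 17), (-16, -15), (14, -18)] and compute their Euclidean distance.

Computing all pairwise distances among 5 points:

d((-8, -2), (19, 15)) = 31.9061
d((-8, -2), (-14, 17)) = 19.9249
d((-8, -2), (-16, -15)) = 15.2643 <-- minimum
d((-8, -2), (14, -18)) = 27.2029
d((19, 15), (-14, 17)) = 33.0606
d((19, 15), (-16, -15)) = 46.0977
d((19, 15), (14, -18)) = 33.3766
d((-14, 17), (-16, -15)) = 32.0624
d((-14, 17), (14, -18)) = 44.8219
d((-16, -15), (14, -18)) = 30.1496

Closest pair: (-8, -2) and (-16, -15) with distance 15.2643

The closest pair is (-8, -2) and (-16, -15) with Euclidean distance 15.2643. For 5 points, brute-force pairwise comparison is shown above. For large n, the divide-and-conquer algorithm (sort by x, recurse on halves, check the dividing strip) achieves O(n log n).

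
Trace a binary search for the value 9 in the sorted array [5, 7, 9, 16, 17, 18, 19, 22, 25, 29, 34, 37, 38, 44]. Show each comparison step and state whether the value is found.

Binary search for 9 in [5, 7, 9, 16, 17, 18, 19, 22, 25, 29, 34, 37, 38, 44]:

lo=0, hi=13, mid=6, arr[mid]=19 -> 19 > 9, search left half
lo=0, hi=5, mid=2, arr[mid]=9 -> Found target at index 2!

Binary search finds 9 at index 2 after 2 comparisons. The search repeatedly halves the search space by comparing with the middle element.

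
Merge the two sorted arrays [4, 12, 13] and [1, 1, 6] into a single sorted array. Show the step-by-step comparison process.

Merging process:

Compare 4 vs 1: take 1 from right. Merged: [1]
Compare 4 vs 1: take 1 from right. Merged: [1, 1]
Compare 4 vs 6: take 4 from left. Merged: [1, 1, 4]
Compare 12 vs 6: take 6 from right. Merged: [1, 1, 4, 6]
Append remaining from left: [12, 13]. Merged: [1, 1, 4, 6, 12, 13]

Final merged array: [1, 1, 4, 6, 12, 13]
Total comparisons: 4

The merged array is [1, 1, 4, 6, 12, 13], requiring 4 comparisons. The merge step runs in O(n) time where n is the total number of elements.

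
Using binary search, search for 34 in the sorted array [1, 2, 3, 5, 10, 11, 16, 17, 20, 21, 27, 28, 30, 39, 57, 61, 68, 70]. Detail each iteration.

Binary search for 34 in [1, 2, 3, 5, 10, 11, 16, 17, 20, 21, 27, 28, 30, 39, 57, 61, 68, 70]:

lo=0, hi=17, mid=8, arr[mid]=20 -> 20 < 34, search right half
lo=9, hi=17, mid=13, arr[mid]=39 -> 39 > 34, search left half
lo=9, hi=12, mid=10, arr[mid]=27 -> 27 < 34, search right half
lo=11, hi=12, mid=11, arr[mid]=28 -> 28 < 34, search right half
lo=12, hi=12, mid=12, arr[mid]=30 -> 30 < 34, search right half
lo=13 > hi=12, target 34 not found

Binary search determines that 34 is not in the array after 5 comparisons. The search space was exhausted without finding the target.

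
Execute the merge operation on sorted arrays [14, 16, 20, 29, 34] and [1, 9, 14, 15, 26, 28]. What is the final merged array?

Merging process:

Compare 14 vs 1: take 1 from right. Merged: [1]
Compare 14 vs 9: take 9 from right. Merged: [1, 9]
Compare 14 vs 14: take 14 from left. Merged: [1, 9, 14]
Compare 16 vs 14: take 14 from right. Merged: [1, 9, 14, 14]
Compare 16 vs 15: take 15 from right. Merged: [1, 9, 14, 14, 15]
Compare 16 vs 26: take 16 from left. Merged: [1, 9, 14, 14, 15, 16]
Compare 20 vs 26: take 20 from left. Merged: [1, 9, 14, 14, 15, 16, 20]
Compare 29 vs 26: take 26 from right. Merged: [1, 9, 14, 14, 15, 16, 20, 26]
Compare 29 vs 28: take 28 from right. Merged: [1, 9, 14, 14, 15, 16, 20, 26, 28]
Append remaining from left: [29, 34]. Merged: [1, 9, 14, 14, 15, 16, 20, 26, 28, 29, 34]

Final merged array: [1, 9, 14, 14, 15, 16, 20, 26, 28, 29, 34]
Total comparisons: 9

The merged array is [1, 9, 14, 14, 15, 16, 20, 26, 28, 29, 34], requiring 9 comparisons. The merge step runs in O(n) time where n is the total number of elements.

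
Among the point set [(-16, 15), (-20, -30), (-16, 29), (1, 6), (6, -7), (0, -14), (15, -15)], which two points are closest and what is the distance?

Computing all pairwise distances among 7 points:

d((-16, 15), (-20, -30)) = 45.1774
d((-16, 15), (-16, 29)) = 14.0
d((-16, 15), (1, 6)) = 19.2354
d((-16, 15), (6, -7)) = 31.1127
d((-16, 15), (0, -14)) = 33.121
d((-16, 15), (15, -15)) = 43.1393
d((-20, -30), (-16, 29)) = 59.1354
d((-20, -30), (1, 6)) = 41.6773
d((-20, -30), (6, -7)) = 34.7131
d((-20, -30), (0, -14)) = 25.6125
d((-20, -30), (15, -15)) = 38.0789
d((-16, 29), (1, 6)) = 28.6007
d((-16, 29), (6, -7)) = 42.19
d((-16, 29), (0, -14)) = 45.8803
d((-16, 29), (15, -15)) = 53.8238
d((1, 6), (6, -7)) = 13.9284
d((1, 6), (0, -14)) = 20.025
d((1, 6), (15, -15)) = 25.2389
d((6, -7), (0, -14)) = 9.2195 <-- minimum
d((6, -7), (15, -15)) = 12.0416
d((0, -14), (15, -15)) = 15.0333

Closest pair: (6, -7) and (0, -14) with distance 9.2195

The closest pair is (6, -7) and (0, -14) with Euclidean distance 9.2195. For 7 points, brute-force pairwise comparison is shown above. For large n, the divide-and-conquer algorithm (sort by x, recurse on halves, check the dividing strip) achieves O(n log n).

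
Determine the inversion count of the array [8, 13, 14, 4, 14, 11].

Finding inversions in [8, 13, 14, 4, 14, 11]:

(0, 3): arr[0]=8 > arr[3]=4
(1, 3): arr[1]=13 > arr[3]=4
(1, 5): arr[1]=13 > arr[5]=11
(2, 3): arr[2]=14 > arr[3]=4
(2, 5): arr[2]=14 > arr[5]=11
(4, 5): arr[4]=14 > arr[5]=11

Total inversions: 6

The array has 6 inversion(s): (0,3), (1,3), (1,5), (2,3), (2,5), (4,5). Each pair (i,j) satisfies i < j and arr[i] > arr[j].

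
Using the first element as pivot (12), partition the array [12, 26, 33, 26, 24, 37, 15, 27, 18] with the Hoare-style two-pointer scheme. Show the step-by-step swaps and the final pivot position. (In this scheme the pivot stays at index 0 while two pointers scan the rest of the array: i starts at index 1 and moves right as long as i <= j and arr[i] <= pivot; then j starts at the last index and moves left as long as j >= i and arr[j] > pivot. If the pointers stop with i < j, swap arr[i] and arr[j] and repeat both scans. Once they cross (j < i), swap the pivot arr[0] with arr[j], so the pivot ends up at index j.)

Hoare-style two-pointer partition with pivot = 12:

Initial array: [12, 26, 33, 26, 24, 37, 15, 27, 18]

Pointers start at i = 1, j = 8.
i ends at 1, j ends at 0: the pointers have crossed (j < i), so scanning stops.

j = 0, so swapping arr[0] with arr[j] leaves the pivot at position 0: [12, 26, 33, 26, 24, 37, 15, 27, 18]
Pivot position: 0

After partitioning with pivot 12, the array becomes [12, 26, 33, 26, 24, 37, 15, 27, 18]. The pivot is placed at index 0. All elements to the left of the pivot are <= 12, and all elements to the right are > 12.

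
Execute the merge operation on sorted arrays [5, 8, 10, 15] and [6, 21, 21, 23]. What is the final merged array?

Merging process:

Compare 5 vs 6: take 5 from left. Merged: [5]
Compare 8 vs 6: take 6 from right. Merged: [5, 6]
Compare 8 vs 21: take 8 from left. Merged: [5, 6, 8]
Compare 10 vs 21: take 10 from left. Merged: [5, 6, 8, 10]
Compare 15 vs 21: take 15 from left. Merged: [5, 6, 8, 10, 15]
Append remaining from right: [21, 21, 23]. Merged: [5, 6, 8, 10, 15, 21, 21, 23]

Final merged array: [5, 6, 8, 10, 15, 21, 21, 23]
Total comparisons: 5

The merged array is [5, 6, 8, 10, 15, 21, 21, 23], requiring 5 comparisons. The merge step runs in O(n) time where n is the total number of elements.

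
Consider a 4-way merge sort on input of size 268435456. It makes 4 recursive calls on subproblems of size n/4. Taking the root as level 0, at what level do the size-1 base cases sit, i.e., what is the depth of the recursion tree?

For divide and conquer with division factor 4:

Problem sizes at each level:
Level 0: 268435456
Level 1: 67108864
Level 2: 16777216
Level 3: 4194304
Level 4: 1048576
Level 5: 262144
Level 6: 65536
Level 7: 16384
Level 8: 4096
Level 9: 1024
Level 10: 256
Level 11: 64
Level 12: 16
Level 13: 4
Level 14: 1

The root is level 0 and the size-1 base case is level 14 (the tree spans levels 0 through 14, i.e. 15 levels counting the root), so the depth is the number of divisions: log_4(268435456) = 14

The recursion tree depth is log_4(268435456) = 14. At each level, the problem size is divided by 4, so it takes 14 divisions to reduce to a base case of size 1. The algorithm makes 4 recursive calls at each level.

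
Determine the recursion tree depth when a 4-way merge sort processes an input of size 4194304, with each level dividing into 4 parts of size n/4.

For divide and conquer with division factor 4:

Problem sizes at each level:
Level 0: 4194304
Level 1: 1048576
Level 2: 262144
Level 3: 65536
Level 4: 16384
Level 5: 4096
Level 6: 1024
Level 7: 256
Level 8: 64
Level 9: 16
Level 10: 4
Level 11: 1

The root is level 0 and the size-1 base case is level 11 (the tree spans levels 0 through 11, i.e. 12 levels counting the root), so the depth is the number of divisions: log_4(4194304) = 11

The recursion tree depth is log_4(4194304) = 11. At each level, the problem size is divided by 4, so it takes 11 divisions to reduce to a base case of size 1. The algorithm makes 4 recursive calls at each level.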